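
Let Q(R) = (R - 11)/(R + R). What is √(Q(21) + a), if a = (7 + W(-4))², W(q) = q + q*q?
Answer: √159306/21 ≈ 19.006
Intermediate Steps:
W(q) = q + q²
a = 361 (a = (7 - 4*(1 - 4))² = (7 - 4*(-3))² = (7 + 12)² = 19² = 361)
Q(R) = (-11 + R)/(2*R) (Q(R) = (-11 + R)/((2*R)) = (-11 + R)*(1/(2*R)) = (-11 + R)/(2*R))
√(Q(21) + a) = √((½)*(-11 + 21)/21 + 361) = √((½)*(1/21)*10 + 361) = √(5/21 + 361) = √(7586/21) = √159306/21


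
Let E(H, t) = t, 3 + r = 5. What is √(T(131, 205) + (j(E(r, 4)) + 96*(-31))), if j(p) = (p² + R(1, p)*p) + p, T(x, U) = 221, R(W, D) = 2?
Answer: 3*I*√303 ≈ 52.221*I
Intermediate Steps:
r = 2 (r = -3 + 5 = 2)
j(p) = p² + 3*p (j(p) = (p² + 2*p) + p = p² + 3*p)
√(T(131, 205) + (j(E(r, 4)) + 96*(-31))) = √(221 + (4*(3 + 4) + 96*(-31))) = √(221 + (4*7 - 2976)) = √(221 + (28 - 2976)) = √(221 - 2948) = √(-2727) = 3*I*√303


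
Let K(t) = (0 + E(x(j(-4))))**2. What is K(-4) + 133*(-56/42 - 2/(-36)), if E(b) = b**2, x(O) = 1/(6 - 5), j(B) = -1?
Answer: -3041/18 ≈ -168.94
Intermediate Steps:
x(O) = 1 (x(O) = 1/1 = 1)
K(t) = 1 (K(t) = (0 + 1**2)**2 = (0 + 1)**2 = 1**2 = 1)
K(-4) + 133*(-56/42 - 2/(-36)) = 1 + 133*(-56/42 - 2/(-36)) = 1 + 133*(-56*1/42 - 2*(-1/36)) = 1 + 133*(-4/3 + 1/18) = 1 + 133*(-23/18) = 1 - 3059/18 = -3041/18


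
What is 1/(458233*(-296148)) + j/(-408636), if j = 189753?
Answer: -178822155209077/385096257844971 ≈ -0.46436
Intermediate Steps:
1/(458233*(-296148)) + j/(-408636) = 1/(458233*(-296148)) + 189753/(-408636) = (1/458233)*(-1/296148) + 189753*(-1/408636) = -1/135704786484 - 63251/136212 = -178822155209077/385096257844971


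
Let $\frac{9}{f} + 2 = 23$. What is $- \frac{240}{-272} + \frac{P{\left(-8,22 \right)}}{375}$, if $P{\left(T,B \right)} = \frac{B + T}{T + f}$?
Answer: $\frac{296459}{337875} \approx 0.87742$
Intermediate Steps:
$f = \frac{3}{7}$ ($f = \frac{9}{-2 + 23} = \frac{9}{21} = 9 \cdot \frac{1}{21} = \frac{3}{7} \approx 0.42857$)
$P{\left(T,B \right)} = \frac{B + T}{\frac{3}{7} + T}$ ($P{\left(T,B \right)} = \frac{B + T}{T + \frac{3}{7}} = \frac{B + T}{\frac{3}{7} + T}$)
$- \frac{240}{-272} + \frac{P{\left(-8,22 \right)}}{375} = - \frac{240}{-272} + \frac{7 \frac{1}{3 + 7 \left(-8\right)} \left(22 - 8\right)}{375} = \left(-240\right) \left(- \frac{1}{272}\right) + 7 \frac{1}{3 - 56} \cdot 14 \cdot \frac{1}{375} = \frac{15}{17} + 7 \frac{1}{-53} \cdot 14 \cdot \frac{1}{375} = \frac{15}{17} + 7 \left(- \frac{1}{53}\right) 14 \cdot \frac{1}{375} = \frac{15}{17} - \frac{98}{19875} = \frac{296459}{337875}$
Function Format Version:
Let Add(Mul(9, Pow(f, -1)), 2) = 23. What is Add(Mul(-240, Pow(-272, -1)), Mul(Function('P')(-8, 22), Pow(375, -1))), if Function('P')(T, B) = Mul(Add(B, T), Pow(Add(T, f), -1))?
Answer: Rational(296459, 337875) ≈ 0.87742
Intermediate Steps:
f = Rational(3, 7) (f = Mul(9, Pow(Add(-2, 23), -1)) = Mul(9, Pow(21, -1)) = Mul(9, Rational(1, 21)) = Rational(3, 7) ≈ 0.42857)
Function('P')(T, B) = Mul(Pow(Add(Rational(3, 7), T), -1), Add(B, T)) (Function('P')(T, B) = Mul(Add(B, T), Pow(Add(T, Rational(3, 7)), -1)) = Mul(Add(B, T), Pow(Add(Rational(3, 7), T), -1)) = Mul(Pow(Add(Rational(3, 7), T), -1), Add(B, T)))
Add(Mul(-240, Pow(-272, -1)), Mul(Function('P')(-8, 22), Pow(375, -1))) = Add(Mul(-240, Pow(-272, -1)), Mul(Mul(7, Pow(Add(3, Mul(7, -8)), -1), Add(22, -8)), Pow(375, -1))) = Add(Mul(-240, Rational(-1, 272)), Mul(Mul(7, Pow(Add(3, -56), -1), 14), Rational(1, 375))) = Add(Rational(15, 17), Mul(Mul(7, Pow(-53, -1), 14), Rational(1, 375))) = Add(Rational(15, 17), Mul(Mul(7, Rational(-1, 53), 14), Rational(1, 375))) = Add(Rational(15, 17), Mul(Rational(-98, 53), Rational(1, 375))) = Add(Rational(15, 17), Rational(-98, 19875)) = Rational(296459, 337875)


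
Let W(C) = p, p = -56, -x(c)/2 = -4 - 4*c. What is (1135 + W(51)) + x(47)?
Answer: 1463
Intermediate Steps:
x(c) = 8 + 8*c (x(c) = -2*(-4 - 4*c) = 8 + 8*c)
W(C) = -56
(1135 + W(51)) + x(47) = (1135 - 56) + (8 + 8*47) = 1079 + (8 + 376) = 1079 + 384 = 1463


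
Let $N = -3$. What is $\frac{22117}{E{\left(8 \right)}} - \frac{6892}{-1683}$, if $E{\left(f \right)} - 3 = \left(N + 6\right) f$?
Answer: $\frac{4156555}{5049} \approx 823.24$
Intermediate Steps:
$E{\left(f \right)} = 3 + 3 f$ ($E{\left(f \right)} = 3 + \left(-3 + 6\right) f = 3 + 3 f$)
$\frac{22117}{E{\left(8 \right)}} - \frac{6892}{-1683} = \frac{22117}{3 + 3 \cdot 8} - \frac{6892}{-1683} = \frac{22117}{3 + 24} - - \frac{6892}{1683} = \frac{22117}{27} + \frac{6892}{1683} = \frac{4156555}{5049}$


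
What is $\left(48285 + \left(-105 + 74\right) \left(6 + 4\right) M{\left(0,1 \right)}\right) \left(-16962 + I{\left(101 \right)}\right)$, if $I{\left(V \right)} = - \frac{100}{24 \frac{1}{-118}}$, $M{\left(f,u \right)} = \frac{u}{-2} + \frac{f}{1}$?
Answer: $- \frac{2393468840}{3} \approx -7.9782 \cdot 10^{8}$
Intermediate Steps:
$M{\left(f,u \right)} = f - \frac{u}{2}$ ($M{\left(f,u \right)} = u \left(- \frac{1}{2}\right) + f 1 = - \frac{u}{2} + f = f - \frac{u}{2}$)
$I{\left(V \right)} = \frac{1475}{3}$ ($I{\left(V \right)} = - \frac{100}{24 \left(- \frac{1}{118}\right)} = - \frac{100}{- \frac{12}{59}} = \left(-100\right) \left(- \frac{59}{12}\right) = \frac{1475}{3}$)
$\left(48285 + \left(-105 + 74\right) \left(6 + 4\right) M{\left(0,1 \right)}\right) \left(-16962 + I{\left(101 \right)}\right) = \left(48285 + \left(-105 + 74\right) \left(6 + 4\right) \left(0 - \frac{1}{2}\right)\right) \left(-16962 + \frac{1475}{3}\right) = \left(48285 - 31 \cdot 10 \left(0 - \frac{1}{2}\right)\right) \left(- \frac{49411}{3}\right) = \left(48285 - 31 \cdot 10 \left(- \frac{1}{2}\right)\right) \left(- \frac{49411}{3}\right) = \left(48285 - -155\right) \left(- \frac{49411}{3}\right) = \left(48285 + 155\right) \left(- \frac{49411}{3}\right) = 48440 \left(- \frac{49411}{3}\right) = - \frac{2393468840}{3}$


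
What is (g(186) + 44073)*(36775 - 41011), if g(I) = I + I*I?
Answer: -334029780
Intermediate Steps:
g(I) = I + I**2
(g(186) + 44073)*(36775 - 41011) = (186*(1 + 186) + 44073)*(36775 - 41011) = (186*187 + 44073)*(-4236) = (34782 + 44073)*(-4236) = 78855*(-4236) = -334029780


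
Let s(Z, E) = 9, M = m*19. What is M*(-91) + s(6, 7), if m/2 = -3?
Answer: 10383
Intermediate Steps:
m = -6 (m = 2*(-3) = -6)
M = -114 (M = -6*19 = -114)
M*(-91) + s(6, 7) = -114*(-91) + 9 = 10374 + 9 = 10383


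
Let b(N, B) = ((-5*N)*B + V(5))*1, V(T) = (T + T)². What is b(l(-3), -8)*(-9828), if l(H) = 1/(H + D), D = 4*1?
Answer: -1375920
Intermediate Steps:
V(T) = 4*T² (V(T) = (2*T)² = 4*T²)
D = 4
l(H) = 1/(4 + H) (l(H) = 1/(H + 4) = 1/(4 + H))
b(N, B) = 100 - 5*B*N (b(N, B) = ((-5*N)*B + 4*5²)*1 = (-5*B*N + 4*25)*1 = (-5*B*N + 100)*1 = (100 - 5*B*N)*1 = 100 - 5*B*N)
b(l(-3), -8)*(-9828) = (100 - 5*(-8)/(4 - 3))*(-9828) = (100 - 5*(-8)/1)*(-9828) = (100 - 5*(-8)*1)*(-9828) = (100 + 40)*(-9828) = 140*(-9828) = -1375920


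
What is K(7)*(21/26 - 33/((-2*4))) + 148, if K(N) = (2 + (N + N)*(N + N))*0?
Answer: 148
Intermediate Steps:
K(N) = 0 (K(N) = (2 + (2*N)*(2*N))*0 = (2 + 4*N²)*0 = 0)
K(7)*(21/26 - 33/((-2*4))) + 148 = 0*(21/26 - 33/((-2*4))) + 148 = 0*(21*(1/26) - 33/(-8)) + 148 = 0*(21/26 - 33*(-⅛)) + 148 = 0*(21/26 + 33/8) + 148 = 0*(513/104) + 148 = 0 + 148 = 148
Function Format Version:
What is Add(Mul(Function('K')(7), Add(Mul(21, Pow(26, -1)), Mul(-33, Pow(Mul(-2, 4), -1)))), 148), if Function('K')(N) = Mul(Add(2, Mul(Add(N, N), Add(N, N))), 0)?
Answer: 148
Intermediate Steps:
Function('K')(N) = 0 (Function('K')(N) = Mul(Add(2, Mul(Mul(2, N), Mul(2, N))), 0) = Mul(Add(2, Mul(4, Pow(N, 2))), 0) = 0)
Add(Mul(Function('K')(7), Add(Mul(21, Pow(26, -1)), Mul(-33, Pow(Mul(-2, 4), -1)))), 148) = Add(Mul(0, Add(Mul(21, Pow(26, -1)), Mul(-33, Pow(Mul(-2, 4), -1)))), 148) = Add(Mul(0, Add(Mul(21, Rational(1, 26)), Mul(-33, Pow(-8, -1)))), 148) = Add(Mul(0, Add(Rational(21, 26), Mul(-33, Rational(-1, 8)))), 148) = Add(Mul(0, Add(Rational(21, 26), Rational(33, 8))), 148) = Add(Mul(0, Rational(513, 104)), 148) = Add(0, 148) = 148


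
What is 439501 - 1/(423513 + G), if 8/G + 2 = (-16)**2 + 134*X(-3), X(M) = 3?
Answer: 15263020174485/34728067 ≈ 4.3950e+5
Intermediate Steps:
G = 1/82 (G = 8/(-2 + ((-16)**2 + 134*3)) = 8/(-2 + (256 + 402)) = 8/(-2 + 658) = 8/656 = 8*(1/656) = 1/82 ≈ 0.012195)
439501 - 1/(423513 + G) = 439501 - 1/(423513 + 1/82) = 439501 - 1/34728067/82 = 439501 - 1*82/34728067 = 439501 - 82/34728067 = 15263020174485/34728067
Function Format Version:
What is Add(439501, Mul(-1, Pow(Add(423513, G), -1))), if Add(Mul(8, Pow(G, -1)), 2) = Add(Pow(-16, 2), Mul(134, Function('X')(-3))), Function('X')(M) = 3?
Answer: Rational(15263020174485, 34728067) ≈ 4.3950e+5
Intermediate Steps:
G = Rational(1, 82) (G = Mul(8, Pow(Add(-2, Add(Pow(-16, 2), Mul(134, 3))), -1)) = Mul(8, Pow(Add(-2, Add(256, 402)), -1)) = Mul(8, Pow(Add(-2, 658), -1)) = Mul(8, Pow(656, -1)) = Mul(8, Rational(1, 656)) = Rational(1, 82) ≈ 0.012195)
Add(439501, Mul(-1, Pow(Add(423513, G), -1))) = Add(439501, Mul(-1, Pow(Add(423513, Rational(1, 82)), -1))) = Add(439501, Mul(-1, Pow(Rational(34728067, 82), -1))) = Add(439501, Mul(-1, Rational(82, 34728067))) = Add(439501, Rational(-82, 34728067)) = Rational(15263020174485, 34728067)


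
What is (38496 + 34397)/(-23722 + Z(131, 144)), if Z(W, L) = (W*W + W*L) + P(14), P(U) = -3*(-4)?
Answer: 72893/12315 ≈ 5.9190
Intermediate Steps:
P(U) = 12
Z(W, L) = 12 + W² + L*W (Z(W, L) = (W*W + W*L) + 12 = (W² + L*W) + 12 = 12 + W² + L*W)
(38496 + 34397)/(-23722 + Z(131, 144)) = (38496 + 34397)/(-23722 + (12 + 131² + 144*131)) = 72893/(-23722 + (12 + 17161 + 18864)) = 72893/(-23722 + 36037) = 72893/12315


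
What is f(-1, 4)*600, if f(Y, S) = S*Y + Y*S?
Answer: -4800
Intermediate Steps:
f(Y, S) = 2*S*Y (f(Y, S) = S*Y + S*Y = 2*S*Y)
f(-1, 4)*600 = (2*4*(-1))*600 = -8*600 = -4800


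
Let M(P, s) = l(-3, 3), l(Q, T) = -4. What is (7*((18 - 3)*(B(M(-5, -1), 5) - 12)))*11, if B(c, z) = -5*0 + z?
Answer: -8085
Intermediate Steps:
M(P, s) = -4
B(c, z) = z (B(c, z) = 0 + z = z)
(7*((18 - 3)*(B(M(-5, -1), 5) - 12)))*11 = (7*((18 - 3)*(5 - 12)))*11 = (7*(15*(-7)))*11 = (7*(-105))*11 = -735*11 = -8085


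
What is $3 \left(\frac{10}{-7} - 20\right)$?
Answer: $- \frac{450}{7} \approx -64.286$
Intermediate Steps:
$3 \left(\frac{10}{-7} - 20\right) = 3 \left(10 \left(- \frac{1}{7}\right) - 20\right) = 3 \left(- \frac{10}{7} - 20\right) = 3 \left(- \frac{150}{7}\right) = - \frac{450}{7}$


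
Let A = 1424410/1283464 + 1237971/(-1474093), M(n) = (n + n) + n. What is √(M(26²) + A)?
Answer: √2684950172054047524094321/36383563426 ≈ 45.036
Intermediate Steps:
M(n) = 3*n (M(n) = 2*n + n = 3*n)
A = 19646984561/72767126852 (A = 1424410*(1/1283464) + 1237971*(-1/1474093) = 54785/49364 - 1237971/1474093 = 19646984561/72767126852 ≈ 0.27000)
√(M(26²) + A) = √(3*26² + 19646984561/72767126852) = √(3*676 + 19646984561/72767126852) = √(2028 + 19646984561/72767126852) = √(147591380240417/72767126852) = √2684950172054047524094321/36383563426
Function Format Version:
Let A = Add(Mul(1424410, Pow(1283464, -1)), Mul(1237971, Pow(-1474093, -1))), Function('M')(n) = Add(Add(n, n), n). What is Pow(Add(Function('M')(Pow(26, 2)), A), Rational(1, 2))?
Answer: Mul(Rational(1, 36383563426), Pow(2684950172054047524094321, Rational(1, 2))) ≈ 45.036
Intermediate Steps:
Function('M')(n) = Mul(3, n) (Function('M')(n) = Add(Mul(2, n), n) = Mul(3, n))
A = Rational(19646984561, 72767126852) (A = Add(Mul(1424410, Rational(1, 1283464)), Mul(1237971, Rational(-1, 1474093))) = Add(Rational(54785, 49364), Rational(-1237971, 1474093)) = Rational(19646984561, 72767126852) ≈ 0.27000)
Pow(Add(Function('M')(Pow(26, 2)), A), Rational(1, 2)) = Pow(Add(Mul(3, Pow(26, 2)), Rational(19646984561, 72767126852)), Rational(1, 2)) = Pow(Add(Mul(3, 676), Rational(19646984561, 72767126852)), Rational(1, 2)) = Pow(Add(2028, Rational(19646984561, 72767126852)), Rational(1, 2)) = Pow(Rational(147591380240417, 72767126852), Rational(1, 2)) = Mul(Rational(1, 36383563426), Pow(2684950172054047524094321, Rational(1, 2)))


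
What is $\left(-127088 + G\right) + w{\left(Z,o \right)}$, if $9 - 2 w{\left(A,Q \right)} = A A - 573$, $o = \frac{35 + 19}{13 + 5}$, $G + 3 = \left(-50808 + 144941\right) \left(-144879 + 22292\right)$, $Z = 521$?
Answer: $- \frac{23079489183}{2} \approx -1.154 \cdot 10^{10}$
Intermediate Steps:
$G = -11539482074$ ($G = -3 + \left(-50808 + 144941\right) \left(-144879 + 22292\right) = -3 + 94133 \left(-122587\right) = -3 - 11539482071 = -11539482074$)
$o = 3$ ($o = \frac{54}{18} = 54 \cdot \frac{1}{18} = 3$)
$w{\left(A,Q \right)} = 291 - \frac{A^{2}}{2}$ ($w{\left(A,Q \right)} = \frac{9}{2} - \frac{A A - 573}{2} = \frac{9}{2} - \frac{A^{2} - 573}{2} = \frac{9}{2} - \frac{-573 + A^{2}}{2} = \frac{9}{2} - \left(- \frac{573}{2} + \frac{A^{2}}{2}\right) = 291 - \frac{A^{2}}{2}$)
$\left(-127088 + G\right) + w{\left(Z,o \right)} = \left(-127088 - 11539482074\right) + \left(291 - \frac{521^{2}}{2}\right) = -11539609162 + \left(291 - \frac{271441}{2}\right) = -11539609162 - \frac{270859}{2} = - \frac{23079489183}{2}$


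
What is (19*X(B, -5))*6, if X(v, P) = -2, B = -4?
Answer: -228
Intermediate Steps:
(19*X(B, -5))*6 = (19*(-2))*6 = -38*6 = -228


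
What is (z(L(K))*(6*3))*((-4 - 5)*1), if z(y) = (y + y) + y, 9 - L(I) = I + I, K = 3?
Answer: -1458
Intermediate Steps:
L(I) = 9 - 2*I (L(I) = 9 - (I + I) = 9 - 2*I)
z(y) = 3*y (z(y) = 2*y + y = 3*y)
(z(L(K))*(6*3))*((-4 - 5)*1) = ((3*(9 - 2*3))*(6*3))*((-4 - 5)*1) = ((3*(9 - 6))*18)*(-9*1) = ((3*3)*18)*(-9) = (9*18)*(-9) = 162*(-9) = -1458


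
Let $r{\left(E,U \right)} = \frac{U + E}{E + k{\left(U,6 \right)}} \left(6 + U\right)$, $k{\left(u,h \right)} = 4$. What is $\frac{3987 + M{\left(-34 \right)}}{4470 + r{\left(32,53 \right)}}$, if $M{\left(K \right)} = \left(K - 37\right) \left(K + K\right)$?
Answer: $\frac{63468}{33187} \approx 1.9124$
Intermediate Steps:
$r{\left(E,U \right)} = \frac{\left(6 + U\right) \left(E + U\right)}{4 + E}$ ($r{\left(E,U \right)} = \frac{U + E}{E + 4} \left(6 + U\right) = \frac{E + U}{4 + E} \left(6 + U\right) = \frac{\left(6 + U\right) \left(E + U\right)}{4 + E}$)
$M{\left(K \right)} = 2 K \left(-37 + K\right)$ ($M{\left(K \right)} = \left(-37 + K\right) 2 K = 2 K \left(-37 + K\right)$)
$\frac{3987 + M{\left(-34 \right)}}{4470 + r{\left(32,53 \right)}} = \frac{3987 + 2 \left(-34\right) \left(-37 - 34\right)}{4470 + \frac{53^{2} + 6 \cdot 32 + 6 \cdot 53 + 32 \cdot 53}{4 + 32}} = \frac{3987 + 2 \left(-34\right) \left(-71\right)}{4470 + \frac{2809 + 192 + 318 + 1696}{36}} = \frac{3987 + 4828}{4470 + \frac{1}{36} \cdot 5015} = \frac{8815}{4470 + \frac{5015}{36}} = \frac{8815}{\frac{165935}{36}} = 8815 \cdot \frac{36}{165935} = \frac{63468}{33187}$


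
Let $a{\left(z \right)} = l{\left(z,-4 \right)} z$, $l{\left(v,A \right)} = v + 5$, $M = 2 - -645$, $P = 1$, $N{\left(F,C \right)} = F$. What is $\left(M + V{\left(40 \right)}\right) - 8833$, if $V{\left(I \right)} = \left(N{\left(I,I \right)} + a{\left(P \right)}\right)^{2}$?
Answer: $-6070$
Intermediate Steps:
$M = 647$ ($M = 2 + 645 = 647$)
$l{\left(v,A \right)} = 5 + v$
$a{\left(z \right)} = z \left(5 + z\right)$ ($a{\left(z \right)} = \left(5 + z\right) z = z \left(5 + z\right)$)
$V{\left(I \right)} = \left(6 + I\right)^{2}$ ($V{\left(I \right)} = \left(I + 1 \left(5 + 1\right)\right)^{2} = \left(I + 1 \cdot 6\right)^{2} = \left(I + 6\right)^{2} = \left(6 + I\right)^{2}$)
$\left(M + V{\left(40 \right)}\right) - 8833 = \left(647 + \left(6 + 40\right)^{2}\right) - 8833 = \left(647 + 46^{2}\right) - 8833 = \left(647 + 2116\right) - 8833 = 2763 - 8833 = -6070$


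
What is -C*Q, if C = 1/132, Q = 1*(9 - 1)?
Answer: -2/33 ≈ -0.060606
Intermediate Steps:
Q = 8 (Q = 1*8 = 8)
C = 1/132 ≈ 0.0075758
-C*Q = -8/132 = -1*2/33 = -2/33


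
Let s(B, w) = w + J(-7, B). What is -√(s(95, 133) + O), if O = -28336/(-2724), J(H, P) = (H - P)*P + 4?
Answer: -I*√4425484629/681 ≈ -97.686*I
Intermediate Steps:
J(H, P) = 4 + P*(H - P) (J(H, P) = P*(H - P) + 4 = 4 + P*(H - P))
s(B, w) = 4 + w - B² - 7*B (s(B, w) = w + (4 - B² - 7*B) = 4 + w - B² - 7*B)
O = 7084/681 (O = -28336*(-1/2724) = 7084/681 ≈ 10.402)
-√(s(95, 133) + O) = -√((4 + 133 - 1*95² - 7*95) + 7084/681) = -√((4 + 133 - 1*9025 - 665) + 7084/681) = -√((4 + 133 - 9025 - 665) + 7084/681) = -√(-9553 + 7084/681) = -√(-6498509/681) = -I*√4425484629/681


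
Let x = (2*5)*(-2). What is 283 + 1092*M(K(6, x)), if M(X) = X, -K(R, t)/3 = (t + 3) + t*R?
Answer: 449095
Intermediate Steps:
x = -20 (x = 10*(-2) = -20)
K(R, t) = -9 - 3*t - 3*R*t (K(R, t) = -3*((t + 3) + t*R) = -3*((3 + t) + R*t) = -3*(3 + t + R*t) = -9 - 3*t - 3*R*t)
283 + 1092*M(K(6, x)) = 283 + 1092*(-9 - 3*(-20) - 3*6*(-20)) = 283 + 1092*(-9 + 60 + 360) = 283 + 1092*411 = 283 + 448812 = 449095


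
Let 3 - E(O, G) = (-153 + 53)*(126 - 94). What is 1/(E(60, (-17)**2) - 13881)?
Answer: -1/10678 ≈ -9.3651e-5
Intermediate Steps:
E(O, G) = 3203 (E(O, G) = 3 - (-153 + 53)*(126 - 94) = 3 - (-100)*32 = 3 - 1*(-3200) = 3 + 3200 = 3203)
1/(E(60, (-17)**2) - 13881) = 1/(3203 - 13881) = 1/(-10678) = -1/10678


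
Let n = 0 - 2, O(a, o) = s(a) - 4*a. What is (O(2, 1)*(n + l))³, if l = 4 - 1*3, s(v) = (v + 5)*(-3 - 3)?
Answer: 125000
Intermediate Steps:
s(v) = -30 - 6*v (s(v) = (5 + v)*(-6) = -30 - 6*v)
O(a, o) = -30 - 10*a (O(a, o) = (-30 - 6*a) - 4*a = -30 - 10*a)
l = 1 (l = 4 - 3 = 1)
n = -2
(O(2, 1)*(n + l))³ = ((-30 - 10*2)*(-2 + 1))³ = ((-30 - 20)*(-1))³ = (-50*(-1))³ = 50³ = 125000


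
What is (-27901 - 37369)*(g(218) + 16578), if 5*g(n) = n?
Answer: -1084891832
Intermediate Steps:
g(n) = n/5
(-27901 - 37369)*(g(218) + 16578) = (-27901 - 37369)*((⅕)*218 + 16578) = -65270*(218/5 + 16578) = -65270*83108/5 = -1084891832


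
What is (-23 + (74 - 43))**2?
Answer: 64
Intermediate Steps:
(-23 + (74 - 43))**2 = (-23 + 31)**2 = 8**2 = 64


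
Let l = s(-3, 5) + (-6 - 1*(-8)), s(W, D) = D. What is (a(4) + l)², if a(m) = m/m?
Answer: 64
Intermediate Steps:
a(m) = 1
l = 7 (l = 5 + (-6 - 1*(-8)) = 5 + (-6 + 8) = 5 + 2 = 7)
(a(4) + l)² = (1 + 7)² = 8² = 64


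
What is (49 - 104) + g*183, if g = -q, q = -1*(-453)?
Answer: -82954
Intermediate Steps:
q = 453
g = -453 (g = -1*453 = -453)
(49 - 104) + g*183 = (49 - 104) - 453*183 = -55 - 82899 = -82954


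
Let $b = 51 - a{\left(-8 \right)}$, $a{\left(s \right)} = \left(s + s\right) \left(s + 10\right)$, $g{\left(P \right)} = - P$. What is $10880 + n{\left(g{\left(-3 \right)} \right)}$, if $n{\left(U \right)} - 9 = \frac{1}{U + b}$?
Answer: $\frac{936455}{86} \approx 10889.0$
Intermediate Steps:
$a{\left(s \right)} = 2 s \left(10 + s\right)$
$b = 83$ ($b = 51 - 2 \left(-8\right) \left(10 - 8\right) = 51 - 2 \left(-8\right) 2 = 51 - -32 = 51 + 32 = 83$)
$n{\left(U \right)} = 9 + \frac{1}{83 + U}$ ($n{\left(U \right)} = 9 + \frac{1}{U + 83} = 9 + \frac{1}{83 + U}$)
$10880 + n{\left(g{\left(-3 \right)} \right)} = 10880 + \frac{748 + 9 \left(\left(-1\right) \left(-3\right)\right)}{83 - -3} = 10880 + \frac{748 + 9 \cdot 3}{83 + 3} = 10880 + \frac{748 + 27}{86} = 10880 + \frac{1}{86} \cdot 775 = 10880 + \frac{775}{86} = \frac{936455}{86}$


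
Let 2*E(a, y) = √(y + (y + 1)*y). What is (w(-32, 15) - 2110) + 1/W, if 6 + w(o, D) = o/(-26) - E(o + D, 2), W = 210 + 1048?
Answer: -34584923/16354 - √2 ≈ -2116.2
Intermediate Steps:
W = 1258
E(a, y) = √(y + y*(1 + y))/2 (E(a, y) = √(y + (y + 1)*y)/2 = √(y + (1 + y)*y)/2 = √(y + y*(1 + y))/2)
w(o, D) = -6 - √2 - o/26 (w(o, D) = -6 + (o/(-26) - √(2*(2 + 2))/2) = -6 + (o*(-1/26) - √(2*4)/2) = -6 + (-o/26 - √8/2) = -6 + (-o/26 - 2*√2/2) = -6 + (-o/26 - √2) = -6 + (-√2 - o/26) = -6 - √2 - o/26)
(w(-32, 15) - 2110) + 1/W = ((-6 - √2 - 1/26*(-32)) - 2110) + 1/1258 = ((-6 - √2 + 16/13) - 2110) + 1/1258 = ((-62/13 - √2) - 2110) + 1/1258 = (-27492/13 - √2) + 1/1258 = -34584923/16354 - √2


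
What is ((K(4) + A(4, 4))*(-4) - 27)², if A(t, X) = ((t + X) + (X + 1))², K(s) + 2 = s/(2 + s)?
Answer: 4380649/9 ≈ 4.8674e+5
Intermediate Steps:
K(s) = -2 + s/(2 + s)
A(t, X) = (1 + t + 2*X)² (A(t, X) = ((X + t) + (1 + X))² = (1 + t + 2*X)²)
((K(4) + A(4, 4))*(-4) - 27)² = (((-4 - 1*4)/(2 + 4) + (1 + 4 + 2*4)²)*(-4) - 27)² = (((-4 - 4)/6 + (1 + 4 + 8)²)*(-4) - 27)² = (((⅙)*(-8) + 13²)*(-4) - 27)² = ((-4/3 + 169)*(-4) - 27)² = ((503/3)*(-4) - 27)² = (-2012/3 - 27)² = (-2093/3)² = 4380649/9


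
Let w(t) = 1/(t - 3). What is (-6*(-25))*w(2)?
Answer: -150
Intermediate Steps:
w(t) = 1/(-3 + t)
(-6*(-25))*w(2) = (-6*(-25))/(-3 + 2) = 150/(-1) = 150*(-1) = -150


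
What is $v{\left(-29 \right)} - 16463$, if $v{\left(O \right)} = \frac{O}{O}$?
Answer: $-16462$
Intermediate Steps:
$v{\left(O \right)} = 1$
$v{\left(-29 \right)} - 16463 = 1 - 16463 = -16462$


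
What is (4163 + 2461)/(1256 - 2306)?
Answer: -1104/175 ≈ -6.3086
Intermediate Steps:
(4163 + 2461)/(1256 - 2306) = 6624/(-1050) = 6624*(-1/1050) = -1104/175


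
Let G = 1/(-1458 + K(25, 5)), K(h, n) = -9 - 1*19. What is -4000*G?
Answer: 2000/743 ≈ 2.6918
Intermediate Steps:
K(h, n) = -28 (K(h, n) = -9 - 19 = -28)
G = -1/1486 (G = 1/(-1458 - 28) = 1/(-1486) = -1/1486 ≈ -0.00067295)
-4000*G = -4000*(-1/1486) = 2000/743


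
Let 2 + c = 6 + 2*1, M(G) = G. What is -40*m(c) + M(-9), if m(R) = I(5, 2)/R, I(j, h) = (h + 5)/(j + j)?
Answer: -41/3 ≈ -13.667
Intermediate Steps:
I(j, h) = (5 + h)/(2*j) (I(j, h) = (5 + h)/((2*j)) = (5 + h)*(1/(2*j)) = (5 + h)/(2*j))
c = 6 (c = -2 + (6 + 2*1) = -2 + (6 + 2) = -2 + 8 = 6)
m(R) = 7/(10*R) (m(R) = ((1/2)*(5 + 2)/5)/R = ((1/2)*(1/5)*7)/R = 7/(10*R))
-40*m(c) + M(-9) = -28/6 - 9 = -40*7/60 - 9 = -14/3 - 9 = -41/3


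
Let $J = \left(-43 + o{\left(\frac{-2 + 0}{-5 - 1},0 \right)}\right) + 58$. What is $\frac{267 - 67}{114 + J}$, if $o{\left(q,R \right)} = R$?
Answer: $\frac{200}{129} \approx 1.5504$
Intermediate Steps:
$J = 15$ ($J = \left(-43 + 0\right) + 58 = -43 + 58 = 15$)
$\frac{267 - 67}{114 + J} = \frac{267 - 67}{114 + 15} = \frac{200}{129}$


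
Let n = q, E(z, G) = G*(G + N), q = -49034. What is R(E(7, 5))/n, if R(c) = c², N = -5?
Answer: 0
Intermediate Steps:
E(z, G) = G*(-5 + G) (E(z, G) = G*(G - 5) = G*(-5 + G))
n = -49034
R(E(7, 5))/n = (5*(-5 + 5))²/(-49034) = (5*0)²*(-1/49034) = 0²*(-1/49034) = 0*(-1/49034) = 0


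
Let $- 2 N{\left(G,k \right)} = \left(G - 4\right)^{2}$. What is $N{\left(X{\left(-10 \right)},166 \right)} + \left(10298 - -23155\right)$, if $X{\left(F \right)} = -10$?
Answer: $33355$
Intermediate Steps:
$N{\left(G,k \right)} = - \frac{\left(-4 + G\right)^{2}}{2}$ ($N{\left(G,k \right)} = - \frac{\left(G - 4\right)^{2}}{2} = - \frac{\left(-4 + G\right)^{2}}{2}$)
$N{\left(X{\left(-10 \right)},166 \right)} + \left(10298 - -23155\right) = - \frac{\left(-4 - 10\right)^{2}}{2} + \left(10298 - -23155\right) = - \frac{\left(-14\right)^{2}}{2} + \left(10298 + 23155\right) = \left(- \frac{1}{2}\right) 196 + 33453 = -98 + 33453 = 33355$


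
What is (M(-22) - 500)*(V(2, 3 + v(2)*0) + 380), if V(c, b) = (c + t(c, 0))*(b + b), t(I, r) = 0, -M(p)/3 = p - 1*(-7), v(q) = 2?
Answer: -178360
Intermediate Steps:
M(p) = -21 - 3*p (M(p) = -3*(p - 1*(-7)) = -3*(p + 7) = -3*(7 + p) = -21 - 3*p)
V(c, b) = 2*b*c (V(c, b) = (c + 0)*(b + b) = c*(2*b) = 2*b*c)
(M(-22) - 500)*(V(2, 3 + v(2)*0) + 380) = ((-21 - 3*(-22)) - 500)*(2*(3 + 2*0)*2 + 380) = ((-21 + 66) - 500)*(2*(3 + 0)*2 + 380) = (45 - 500)*(2*3*2 + 380) = -455*(12 + 380) = -455*392 = -178360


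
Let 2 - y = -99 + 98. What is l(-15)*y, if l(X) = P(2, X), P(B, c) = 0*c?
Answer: 0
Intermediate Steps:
P(B, c) = 0
l(X) = 0
y = 3 (y = 2 - (-99 + 98) = 2 - 1*(-1) = 2 + 1 = 3)
l(-15)*y = 0*3 = 0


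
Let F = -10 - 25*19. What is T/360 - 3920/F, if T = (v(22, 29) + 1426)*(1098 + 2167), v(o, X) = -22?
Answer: 2471867/194 ≈ 12742.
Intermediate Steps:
T = 4584060 (T = (-22 + 1426)*(1098 + 2167) = 1404*3265 = 4584060)
F = -485 (F = -10 - 475 = -485)
T/360 - 3920/F = 4584060/360 - 3920/(-485) = 4584060*(1/360) - 3920*(-1/485) = 25467/2 + 784/97 = 2471867/194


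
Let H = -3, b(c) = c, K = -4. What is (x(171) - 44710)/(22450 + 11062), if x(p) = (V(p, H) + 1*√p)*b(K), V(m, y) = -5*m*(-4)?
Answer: -29195/16756 - 3*√19/8378 ≈ -1.7439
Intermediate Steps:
V(m, y) = 20*m
x(p) = -80*p - 4*√p (x(p) = (20*p + 1*√p)*(-4) = (20*p + √p)*(-4) = (√p + 20*p)*(-4) = -80*p - 4*√p)
(x(171) - 44710)/(22450 + 11062) = ((-80*171 - 12*√19) - 44710)/(22450 + 11062) = ((-13680 - 12*√19) - 44710)/33512 = ((-13680 - 12*√19) - 44710)*(1/33512) = (-58390 - 12*√19)*(1/33512) = -29195/16756 - 3*√19/8378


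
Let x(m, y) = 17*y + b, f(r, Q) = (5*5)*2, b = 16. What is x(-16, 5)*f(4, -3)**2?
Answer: 252500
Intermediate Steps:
f(r, Q) = 50 (f(r, Q) = 25*2 = 50)
x(m, y) = 16 + 17*y (x(m, y) = 17*y + 16 = 16 + 17*y)
x(-16, 5)*f(4, -3)**2 = (16 + 17*5)*50**2 = (16 + 85)*2500 = 101*2500 = 252500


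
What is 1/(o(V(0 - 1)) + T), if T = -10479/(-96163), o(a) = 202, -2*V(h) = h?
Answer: 96163/19435405 ≈ 0.0049478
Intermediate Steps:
V(h) = -h/2
T = 10479/96163 (T = -10479*(-1/96163) = 10479/96163 ≈ 0.10897)
1/(o(V(0 - 1)) + T) = 1/(202 + 10479/96163) = 1/(19435405/96163) = 96163/19435405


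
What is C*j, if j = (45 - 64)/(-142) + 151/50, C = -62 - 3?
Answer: -72774/355 ≈ -205.00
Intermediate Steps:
C = -65
j = 5598/1775 (j = -19*(-1/142) + 151*(1/50) = 19/142 + 151/50 = 5598/1775 ≈ 3.1538)
C*j = -65*5598/1775 = -72774/355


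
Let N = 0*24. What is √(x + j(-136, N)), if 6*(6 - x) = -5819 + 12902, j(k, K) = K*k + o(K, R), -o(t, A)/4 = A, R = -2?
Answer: I*√4666/2 ≈ 34.154*I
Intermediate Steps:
N = 0
o(t, A) = -4*A
j(k, K) = 8 + K*k (j(k, K) = K*k - 4*(-2) = K*k + 8 = 8 + K*k)
x = -2349/2 (x = 6 - (-5819 + 12902)/6 = 6 - ⅙*7083 = 6 - 2361/2 = -2349/2 ≈ -1174.5)
√(x + j(-136, N)) = √(-2349/2 + (8 + 0*(-136))) = √(-2349/2 + (8 + 0)) = √(-2349/2 + 8) = √(-2333/2) = I*√4666/2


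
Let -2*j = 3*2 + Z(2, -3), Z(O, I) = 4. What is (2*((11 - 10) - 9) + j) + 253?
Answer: 232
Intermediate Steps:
j = -5 (j = -(3*2 + 4)/2 = -(6 + 4)/2 = -1/2*10 = -5)
(2*((11 - 10) - 9) + j) + 253 = (2*((11 - 10) - 9) - 5) + 253 = (2*(1 - 9) - 5) + 253 = (2*(-8) - 5) + 253 = (-16 - 5) + 253 = -21 + 253 = 232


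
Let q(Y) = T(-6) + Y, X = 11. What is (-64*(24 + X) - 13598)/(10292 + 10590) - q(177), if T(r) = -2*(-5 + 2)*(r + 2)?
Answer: -1605392/10441 ≈ -153.76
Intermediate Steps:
T(r) = 12 + 6*r (T(r) = -(-6)*(2 + r) = -2*(-6 - 3*r) = 12 + 6*r)
q(Y) = -24 + Y (q(Y) = (12 + 6*(-6)) + Y = (12 - 36) + Y = -24 + Y)
(-64*(24 + X) - 13598)/(10292 + 10590) - q(177) = (-64*(24 + 11) - 13598)/(10292 + 10590) - (-24 + 177) = (-64*35 - 13598)/20882 - 1*153 = (-2240 - 13598)*(1/20882) - 153 = -15838*1/20882 - 153 = -7919/10441 - 153 = -1605392/10441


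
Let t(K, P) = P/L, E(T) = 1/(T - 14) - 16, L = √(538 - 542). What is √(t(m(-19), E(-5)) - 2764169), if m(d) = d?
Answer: √(-3991460036 + 11590*I)/38 ≈ 0.0024138 + 1662.6*I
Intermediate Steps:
L = 2*I (L = √(-4) = 2*I ≈ 2.0*I)
E(T) = -16 + 1/(-14 + T) (E(T) = 1/(-14 + T) - 16 = -16 + 1/(-14 + T))
t(K, P) = -I*P/2 (t(K, P) = P/((2*I)) = P*(-I/2) = -I*P/2)
√(t(m(-19), E(-5)) - 2764169) = √(-I*(225 - 16*(-5))/(-14 - 5)/2 - 2764169) = √(-I*(225 + 80)/(-19)/2 - 2764169) = √(-I*(-1/19*305)/2 - 2764169) = √(-½*I*(-305/19) - 2764169) = √(305*I/38 - 2764169) = √(-2764169 + 305*I/38)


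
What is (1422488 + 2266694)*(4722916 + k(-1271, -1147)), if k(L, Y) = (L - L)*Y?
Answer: 17423696694712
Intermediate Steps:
k(L, Y) = 0 (k(L, Y) = 0*Y = 0)
(1422488 + 2266694)*(4722916 + k(-1271, -1147)) = (1422488 + 2266694)*(4722916 + 0) = 3689182*4722916 = 17423696694712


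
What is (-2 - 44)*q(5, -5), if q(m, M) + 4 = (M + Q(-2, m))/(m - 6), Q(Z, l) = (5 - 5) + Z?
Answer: -138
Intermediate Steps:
Q(Z, l) = Z (Q(Z, l) = 0 + Z = Z)
q(m, M) = -4 + (-2 + M)/(-6 + m) (q(m, M) = -4 + (M - 2)/(m - 6) = -4 + (-2 + M)/(-6 + m))
(-2 - 44)*q(5, -5) = (-2 - 44)*((22 - 5 - 4*5)/(-6 + 5)) = -46*(22 - 5 - 20)/(-1) = -(-46)*(-3) = -46*3 = -138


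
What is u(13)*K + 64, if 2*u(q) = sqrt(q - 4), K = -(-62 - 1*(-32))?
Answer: 109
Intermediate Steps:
K = 30 (K = -(-62 + 32) = -1*(-30) = 30)
u(q) = sqrt(-4 + q)/2 (u(q) = sqrt(q - 4)/2 = sqrt(-4 + q)/2)
u(13)*K + 64 = (sqrt(-4 + 13)/2)*30 + 64 = (sqrt(9)/2)*30 + 64 = ((1/2)*3)*30 + 64 = (3/2)*30 + 64 = 45 + 64 = 109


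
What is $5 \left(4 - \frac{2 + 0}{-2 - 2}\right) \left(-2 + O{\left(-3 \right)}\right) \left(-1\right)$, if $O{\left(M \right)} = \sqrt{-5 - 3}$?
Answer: $45 - 45 i \sqrt{2} \approx 45.0 - 63.64 i$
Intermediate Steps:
$O{\left(M \right)} = 2 i \sqrt{2}$ ($O{\left(M \right)} = \sqrt{-8} = 2 i \sqrt{2}$)
$5 \left(4 - \frac{2 + 0}{-2 - 2}\right) \left(-2 + O{\left(-3 \right)}\right) \left(-1\right) = 5 \left(4 - \frac{2 + 0}{-2 - 2}\right) \left(-2 + 2 i \sqrt{2}\right) \left(-1\right) = 5 \left(4 - \frac{2}{-4}\right) \left(2 - 2 i \sqrt{2}\right) = 5 \left(4 - 2 \left(- \frac{1}{4}\right)\right) \left(2 - 2 i \sqrt{2}\right) = 5 \left(4 - - \frac{1}{2}\right) \left(2 - 2 i \sqrt{2}\right) = 5 \left(4 + \frac{1}{2}\right) \left(2 - 2 i \sqrt{2}\right) = 5 \cdot \frac{9}{2} \left(2 - 2 i \sqrt{2}\right) = \frac{45 \left(2 - 2 i \sqrt{2}\right)}{2} = 45 - 45 i \sqrt{2}$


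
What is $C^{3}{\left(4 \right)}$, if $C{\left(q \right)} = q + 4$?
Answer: $512$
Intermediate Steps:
$C{\left(q \right)} = 4 + q$
$C^{3}{\left(4 \right)} = \left(4 + 4\right)^{3} = 8^{3} = 512$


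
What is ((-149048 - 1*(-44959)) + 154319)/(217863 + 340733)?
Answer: 25115/279298 ≈ 0.089922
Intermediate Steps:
((-149048 - 1*(-44959)) + 154319)/(217863 + 340733) = ((-149048 + 44959) + 154319)/558596 = (-104089 + 154319)*(1/558596) = 50230*(1/558596) = 25115/279298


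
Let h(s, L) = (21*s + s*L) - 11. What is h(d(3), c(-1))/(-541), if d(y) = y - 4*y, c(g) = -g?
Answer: 209/541 ≈ 0.38632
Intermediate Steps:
d(y) = -3*y
h(s, L) = -11 + 21*s + L*s (h(s, L) = (21*s + L*s) - 11 = -11 + 21*s + L*s)
h(d(3), c(-1))/(-541) = (-11 + 21*(-3*3) + (-1*(-1))*(-3*3))/(-541) = (-11 + 21*(-9) + 1*(-9))*(-1/541) = (-11 - 189 - 9)*(-1/541) = -209*(-1/541) = 209/541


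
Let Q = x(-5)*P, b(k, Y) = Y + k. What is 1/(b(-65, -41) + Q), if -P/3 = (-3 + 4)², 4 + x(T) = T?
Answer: -1/79 ≈ -0.012658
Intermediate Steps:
x(T) = -4 + T
P = -3 (P = -3*(-3 + 4)² = -3*1² = -3*1 = -3)
Q = 27 (Q = (-4 - 5)*(-3) = -9*(-3) = 27)
1/(b(-65, -41) + Q) = 1/((-41 - 65) + 27) = 1/(-106 + 27) = 1/(-79) = -1/79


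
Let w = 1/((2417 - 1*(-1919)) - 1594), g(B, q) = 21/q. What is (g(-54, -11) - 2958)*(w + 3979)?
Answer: -118410777407/10054 ≈ -1.1777e+7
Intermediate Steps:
w = 1/2742 (w = 1/((2417 + 1919) - 1594) = 1/(4336 - 1594) = 1/2742 ≈ 0.00036470)
(g(-54, -11) - 2958)*(w + 3979) = (21/(-11) - 2958)*(1/2742 + 3979) = (21*(-1/11) - 2958)*(10910419/2742) = (-21/11 - 2958)*(10910419/2742) = -32559/11*10910419/2742 = -118410777407/10054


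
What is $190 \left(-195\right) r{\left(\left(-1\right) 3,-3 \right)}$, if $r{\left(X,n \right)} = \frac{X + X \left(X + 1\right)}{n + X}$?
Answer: $18525$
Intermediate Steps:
$r{\left(X,n \right)} = \frac{X + X \left(1 + X\right)}{X + n}$
$190 \left(-195\right) r{\left(\left(-1\right) 3,-3 \right)} = 190 \left(-195\right) \frac{\left(-1\right) 3 \left(2 - 3\right)}{\left(-1\right) 3 - 3} = - 37050 \left(- \frac{3 \left(2 - 3\right)}{-3 - 3}\right) = - 37050 \left(\left(-3\right) \frac{1}{-6} \left(-1\right)\right) = - 37050 \left(\left(-3\right) \left(- \frac{1}{6}\right) \left(-1\right)\right) = \left(-37050\right) \left(- \frac{1}{2}\right) = 18525$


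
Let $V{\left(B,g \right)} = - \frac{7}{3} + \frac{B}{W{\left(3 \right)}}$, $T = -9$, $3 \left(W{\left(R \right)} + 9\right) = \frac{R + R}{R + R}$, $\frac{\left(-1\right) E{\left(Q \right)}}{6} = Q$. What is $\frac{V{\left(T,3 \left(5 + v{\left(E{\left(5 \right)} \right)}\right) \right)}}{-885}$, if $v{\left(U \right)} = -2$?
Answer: $\frac{101}{69030} \approx 0.0014631$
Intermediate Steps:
$E{\left(Q \right)} = - 6 Q$
$W{\left(R \right)} = - \frac{26}{3}$ ($W{\left(R \right)} = -9 + \frac{\left(R + R\right) \frac{1}{R + R}}{3} = -9 + \frac{2 R \frac{1}{2 R}}{3} = -9 + \frac{1}{3} \cdot 1 = -9 + \frac{1}{3} = - \frac{26}{3}$)
$V{\left(B,g \right)} = - \frac{7}{3} - \frac{3 B}{26}$ ($V{\left(B,g \right)} = - \frac{7}{3} + \frac{B}{- \frac{26}{3}} = \left(-7\right) \frac{1}{3} + B \left(- \frac{3}{26}\right) = - \frac{7}{3} - \frac{3 B}{26}$)
$\frac{V{\left(T,3 \left(5 + v{\left(E{\left(5 \right)} \right)}\right) \right)}}{-885} = \frac{- \frac{7}{3} - - \frac{27}{26}}{-885} = \left(- \frac{7}{3} + \frac{27}{26}\right) \left(- \frac{1}{885}\right) = \left(- \frac{101}{78}\right) \left(- \frac{1}{885}\right) = \frac{101}{69030}$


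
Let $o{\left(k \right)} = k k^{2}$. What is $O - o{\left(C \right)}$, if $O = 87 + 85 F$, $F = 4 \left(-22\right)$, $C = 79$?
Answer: $-500432$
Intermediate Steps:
$F = -88$
$o{\left(k \right)} = k^{3}$
$O = -7393$ ($O = 87 + 85 \left(-88\right) = 87 - 7480 = -7393$)
$O - o{\left(C \right)} = -7393 - 79^{3} = -7393 - 493039 = -500432$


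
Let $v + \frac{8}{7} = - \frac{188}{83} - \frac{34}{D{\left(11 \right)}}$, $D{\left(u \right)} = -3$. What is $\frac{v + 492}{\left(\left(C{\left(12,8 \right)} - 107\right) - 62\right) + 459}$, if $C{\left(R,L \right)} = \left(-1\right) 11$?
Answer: $\frac{871370}{486297} \approx 1.7918$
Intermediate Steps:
$C{\left(R,L \right)} = -11$
$v = \frac{13814}{1743}$ ($v = - \frac{8}{7} - \left(- \frac{34}{3} + \frac{188}{83}\right) = - \frac{8}{7} - - \frac{2258}{249} = - \frac{8}{7} + \left(- \frac{188}{83} + \frac{34}{3}\right) = - \frac{8}{7} + \frac{2258}{249} = \frac{13814}{1743} \approx 7.9254$)
$\frac{v + 492}{\left(\left(C{\left(12,8 \right)} - 107\right) - 62\right) + 459} = \frac{\frac{13814}{1743} + 492}{\left(\left(-11 - 107\right) - 62\right) + 459} = \frac{871370}{1743 \left(\left(\left(-11 - 107\right) - 62\right) + 459\right)} = \frac{871370}{1743 \left(\left(-118 - 62\right) + 459\right)} = \frac{871370}{1743 \left(-180 + 459\right)} = \frac{871370}{1743 \cdot 279} = \frac{871370}{1743} \cdot \frac{1}{279} = \frac{871370}{486297}$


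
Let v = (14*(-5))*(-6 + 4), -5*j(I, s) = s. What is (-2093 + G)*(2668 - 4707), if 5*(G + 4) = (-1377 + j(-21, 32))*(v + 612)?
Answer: 10712924351/25 ≈ 4.2852e+8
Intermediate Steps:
j(I, s) = -s/5
v = 140 (v = -70*(-2) = 140)
G = -5201684/25 (G = -4 + ((-1377 - 1/5*32)*(140 + 612))/5 = -4 + ((-1377 - 32/5)*752)/5 = -4 + (-6917/5*752)/5 = -4 + (1/5)*(-5201584/5) = -4 - 5201584/25 = -5201684/25 ≈ -2.0807e+5)
(-2093 + G)*(2668 - 4707) = (-2093 - 5201684/25)*(2668 - 4707) = -5254009/25*(-2039) = 10712924351/25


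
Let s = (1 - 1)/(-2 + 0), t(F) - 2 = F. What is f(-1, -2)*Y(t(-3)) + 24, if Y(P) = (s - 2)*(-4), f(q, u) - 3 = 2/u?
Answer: 40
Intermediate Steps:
t(F) = 2 + F
f(q, u) = 3 + 2/u
s = 0 (s = 0/(-2) = 0*(-½) = 0)
Y(P) = 8 (Y(P) = (0 - 2)*(-4) = -2*(-4) = 8)
f(-1, -2)*Y(t(-3)) + 24 = (3 + 2/(-2))*8 + 24 = (3 + 2*(-½))*8 + 24 = (3 - 1)*8 + 24 = 2*8 + 24 = 16 + 24 = 40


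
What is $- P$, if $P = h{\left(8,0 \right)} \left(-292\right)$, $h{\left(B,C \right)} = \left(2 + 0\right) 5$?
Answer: $2920$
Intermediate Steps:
$h{\left(B,C \right)} = 10$ ($h{\left(B,C \right)} = 2 \cdot 5 = 10$)
$P = -2920$ ($P = 10 \left(-292\right) = -2920$)
$- P = \left(-1\right) \left(-2920\right) = 2920$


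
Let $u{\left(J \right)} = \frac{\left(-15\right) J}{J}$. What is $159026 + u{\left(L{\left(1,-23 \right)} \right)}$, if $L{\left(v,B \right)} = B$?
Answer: $159011$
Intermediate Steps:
$u{\left(J \right)} = -15$
$159026 + u{\left(L{\left(1,-23 \right)} \right)} = 159026 - 15 = 159011$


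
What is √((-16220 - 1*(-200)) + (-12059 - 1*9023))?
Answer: I*√37102 ≈ 192.62*I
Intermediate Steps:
√((-16220 - 1*(-200)) + (-12059 - 1*9023)) = √((-16220 + 200) + (-12059 - 9023)) = √(-16020 - 21082) = √(-37102) = I*√37102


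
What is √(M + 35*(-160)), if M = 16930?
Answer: √11330 ≈ 106.44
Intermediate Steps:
√(M + 35*(-160)) = √(16930 + 35*(-160)) = √(16930 - 5600) = √11330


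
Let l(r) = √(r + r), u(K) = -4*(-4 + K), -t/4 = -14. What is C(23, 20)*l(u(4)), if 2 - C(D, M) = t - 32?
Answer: 0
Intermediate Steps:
t = 56 (t = -4*(-14) = 56)
u(K) = 16 - 4*K
C(D, M) = -22 (C(D, M) = 2 - (56 - 32) = 2 - 1*24 = 2 - 24 = -22)
l(r) = √2*√r (l(r) = √(2*r) = √2*√r)
C(23, 20)*l(u(4)) = -22*√2*√(16 - 4*4) = -22*√2*√(16 - 16) = -22*√2*√0 = -22*√2*0 = -22*0 = 0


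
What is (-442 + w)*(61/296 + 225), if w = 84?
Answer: -11932319/148 ≈ -80624.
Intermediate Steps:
(-442 + w)*(61/296 + 225) = (-442 + 84)*(61/296 + 225) = -358*(61*(1/296) + 225) = -358*(61/296 + 225) = -358*66661/296 = -11932319/148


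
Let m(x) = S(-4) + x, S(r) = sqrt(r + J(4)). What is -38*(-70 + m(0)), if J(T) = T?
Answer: 2660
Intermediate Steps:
S(r) = sqrt(4 + r) (S(r) = sqrt(r + 4) = sqrt(4 + r))
m(x) = x (m(x) = sqrt(4 - 4) + x = sqrt(0) + x = 0 + x = x)
-38*(-70 + m(0)) = -38*(-70 + 0) = -38*(-70) = 2660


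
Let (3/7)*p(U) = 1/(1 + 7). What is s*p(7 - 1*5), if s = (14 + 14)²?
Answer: 686/3 ≈ 228.67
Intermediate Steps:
p(U) = 7/24 (p(U) = 7/(3*(1 + 7)) = (7/3)/8 = (7/3)*(⅛) = 7/24)
s = 784 (s = 28² = 784)
s*p(7 - 1*5) = 784*(7/24) = 686/3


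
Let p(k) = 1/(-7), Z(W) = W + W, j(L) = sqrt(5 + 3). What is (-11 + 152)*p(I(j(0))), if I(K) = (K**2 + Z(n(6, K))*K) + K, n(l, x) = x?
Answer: -141/7 ≈ -20.143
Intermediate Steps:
j(L) = 2*sqrt(2) (j(L) = sqrt(8) = 2*sqrt(2))
Z(W) = 2*W
I(K) = K + 3*K**2 (I(K) = (K**2 + (2*K)*K) + K = (K**2 + 2*K**2) + K = 3*K**2 + K = K + 3*K**2)
p(k) = -1/7
(-11 + 152)*p(I(j(0))) = (-11 + 152)*(-1/7) = 141*(-1/7) = -141/7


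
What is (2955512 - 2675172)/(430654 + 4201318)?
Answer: 70085/1157993 ≈ 0.060523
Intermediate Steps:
(2955512 - 2675172)/(430654 + 4201318) = 280340/4631972 = 280340*(1/4631972) = 70085/1157993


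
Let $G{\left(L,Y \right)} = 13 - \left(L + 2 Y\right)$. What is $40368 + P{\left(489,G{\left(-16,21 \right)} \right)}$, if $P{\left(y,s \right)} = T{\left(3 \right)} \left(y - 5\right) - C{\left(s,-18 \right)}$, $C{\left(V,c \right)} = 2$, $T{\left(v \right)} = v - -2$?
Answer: $42786$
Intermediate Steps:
$T{\left(v \right)} = 2 + v$ ($T{\left(v \right)} = v + 2 = 2 + v$)
$G{\left(L,Y \right)} = 13 - L - 2 Y$ ($G{\left(L,Y \right)} = 13 - \left(L + 2 Y\right) = 13 - L - 2 Y$)
$P{\left(y,s \right)} = -27 + 5 y$ ($P{\left(y,s \right)} = \left(2 + 3\right) \left(y - 5\right) - 2 = 5 \left(-5 + y\right) - 2 = \left(-25 + 5 y\right) - 2 = -27 + 5 y$)
$40368 + P{\left(489,G{\left(-16,21 \right)} \right)} = 40368 + \left(-27 + 5 \cdot 489\right) = 40368 + \left(-27 + 2445\right) = 40368 + 2418 = 42786$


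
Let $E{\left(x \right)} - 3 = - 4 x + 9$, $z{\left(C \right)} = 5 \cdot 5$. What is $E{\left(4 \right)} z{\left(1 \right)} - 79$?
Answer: $-179$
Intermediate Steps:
$z{\left(C \right)} = 25$
$E{\left(x \right)} = 12 - 4 x$ ($E{\left(x \right)} = 3 - \left(-9 + 4 x\right) = 12 - 4 x$)
$E{\left(4 \right)} z{\left(1 \right)} - 79 = \left(12 - 16\right) 25 - 79 = \left(-4\right) 25 - 79 = -100 - 79 = -179$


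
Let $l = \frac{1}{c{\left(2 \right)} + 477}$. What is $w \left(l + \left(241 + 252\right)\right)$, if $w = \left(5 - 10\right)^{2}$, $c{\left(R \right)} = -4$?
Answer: $\frac{5829750}{473} \approx 12325.0$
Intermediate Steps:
$w = 25$ ($w = \left(-5\right)^{2} = 25$)
$l = \frac{1}{473}$ ($l = \frac{1}{-4 + 477} = \frac{1}{473} \approx 0.0021142$)
$w \left(l + \left(241 + 252\right)\right) = 25 \left(\frac{1}{473} + \left(241 + 252\right)\right) = 25 \left(\frac{1}{473} + 493\right) = 25 \cdot \frac{233190}{473} = \frac{5829750}{473}$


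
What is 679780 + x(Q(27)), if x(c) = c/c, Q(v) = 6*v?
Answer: 679781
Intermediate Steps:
x(c) = 1
679780 + x(Q(27)) = 679780 + 1 = 679781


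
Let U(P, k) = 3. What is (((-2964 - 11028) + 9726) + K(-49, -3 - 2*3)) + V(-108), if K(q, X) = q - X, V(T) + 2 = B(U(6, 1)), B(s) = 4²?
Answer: -4292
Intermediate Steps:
B(s) = 16
V(T) = 14 (V(T) = -2 + 16 = 14)
(((-2964 - 11028) + 9726) + K(-49, -3 - 2*3)) + V(-108) = (((-2964 - 11028) + 9726) + (-49 - (-3 - 2*3))) + 14 = ((-13992 + 9726) + (-49 - (-3 - 6))) + 14 = (-4266 + (-49 - 1*(-9))) + 14 = (-4266 + (-49 + 9)) + 14 = (-4266 - 40) + 14 = -4306 + 14 = -4292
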